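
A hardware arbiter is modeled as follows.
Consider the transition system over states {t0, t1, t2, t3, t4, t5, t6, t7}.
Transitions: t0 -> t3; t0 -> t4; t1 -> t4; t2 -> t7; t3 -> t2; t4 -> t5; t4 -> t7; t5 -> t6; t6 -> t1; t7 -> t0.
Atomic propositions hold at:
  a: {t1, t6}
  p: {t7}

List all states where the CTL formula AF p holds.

AF p: least fixpoint, start Z0 = {t7}, add states with every successor in Z. Z1 = {t2, t7}; Z2 = {t2, t3, t7}; fixed.
Sat(AF p) = {t2, t3, t7}

{t2, t3, t7}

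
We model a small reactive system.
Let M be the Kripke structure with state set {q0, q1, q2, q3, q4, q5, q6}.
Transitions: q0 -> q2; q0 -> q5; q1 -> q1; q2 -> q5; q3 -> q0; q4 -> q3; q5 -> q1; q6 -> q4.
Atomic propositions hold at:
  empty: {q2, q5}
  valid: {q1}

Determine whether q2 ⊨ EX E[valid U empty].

Yes

E[valid U empty]: least fixpoint, start Z0 = Sat(empty) = {q2, q5}, add states in Sat(valid) with some successor in Z. Already a fixed point.
Sat(E[valid U empty]) = {q2, q5}
Sat(EX E[valid U empty]) = {s : some successor in {q2, q5}} = {q0, q2}
q2 ∈ Sat(EX E[valid U empty]) = {q0, q2}, so the formula holds at q2.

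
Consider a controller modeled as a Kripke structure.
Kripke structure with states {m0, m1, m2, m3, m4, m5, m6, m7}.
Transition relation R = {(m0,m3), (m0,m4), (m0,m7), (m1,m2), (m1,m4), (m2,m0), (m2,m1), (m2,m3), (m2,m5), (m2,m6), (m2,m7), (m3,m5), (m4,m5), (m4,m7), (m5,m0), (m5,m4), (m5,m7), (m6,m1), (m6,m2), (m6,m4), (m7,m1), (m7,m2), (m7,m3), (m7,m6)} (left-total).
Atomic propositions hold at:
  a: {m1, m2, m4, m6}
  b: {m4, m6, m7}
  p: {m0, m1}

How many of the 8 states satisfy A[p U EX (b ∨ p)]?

Sat(b ∨ p) = {m0, m1, m4, m6, m7}
Sat(EX (b ∨ p)) = {s : some successor in {m0, m1, m4, m6, m7}} = {m0, m1, m2, m4, m5, m6, m7}
A[p U EX (b ∨ p)]: least fixpoint, start Z0 = Sat(EX (b ∨ p)) = {m0, m1, m2, m4, m5, m6, m7}, add states in Sat(p) with every successor in Z. Already a fixed point.
Sat(A[p U EX (b ∨ p)]) = {m0, m1, m2, m4, m5, m6, m7}
|Sat(A[p U EX (b ∨ p)])| = |{m0, m1, m2, m4, m5, m6, m7}| = 7.

7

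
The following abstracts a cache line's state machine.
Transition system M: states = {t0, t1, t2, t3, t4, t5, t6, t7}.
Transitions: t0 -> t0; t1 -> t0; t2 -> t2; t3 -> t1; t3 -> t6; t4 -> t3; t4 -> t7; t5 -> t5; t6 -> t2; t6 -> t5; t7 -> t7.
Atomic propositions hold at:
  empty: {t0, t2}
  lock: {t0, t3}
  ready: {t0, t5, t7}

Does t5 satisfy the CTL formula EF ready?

EF ready: least fixpoint, start Z0 = {t0, t5, t7}, add states with some successor in Z. Z1 = {t0, t1, t4, t5, t6, t7}; Z2 = {t0, t1, t3, t4, t5, t6, t7}; fixed.
Sat(EF ready) = {t0, t1, t3, t4, t5, t6, t7}
t5 ∈ Sat(EF ready) = {t0, t1, t3, t4, t5, t6, t7}, so the formula holds at t5.

Yes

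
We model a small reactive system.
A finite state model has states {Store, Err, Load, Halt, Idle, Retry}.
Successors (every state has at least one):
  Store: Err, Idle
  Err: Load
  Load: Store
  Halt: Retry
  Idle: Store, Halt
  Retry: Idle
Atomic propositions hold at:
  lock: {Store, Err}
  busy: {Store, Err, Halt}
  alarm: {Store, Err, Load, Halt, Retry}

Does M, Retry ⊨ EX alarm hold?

Sat(EX alarm) = {s : some successor in {Store, Err, Load, Halt, Retry}} = {Store, Err, Load, Halt, Idle}
Retry ∉ Sat(EX alarm) = {Store, Err, Load, Halt, Idle}, so the formula does not hold at Retry.

No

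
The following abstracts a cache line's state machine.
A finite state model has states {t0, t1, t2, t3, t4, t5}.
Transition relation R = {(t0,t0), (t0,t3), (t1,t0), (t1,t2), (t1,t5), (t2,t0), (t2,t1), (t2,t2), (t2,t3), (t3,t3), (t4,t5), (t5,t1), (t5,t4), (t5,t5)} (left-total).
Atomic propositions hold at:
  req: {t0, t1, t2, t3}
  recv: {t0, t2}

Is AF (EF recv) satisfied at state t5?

EF recv: least fixpoint, start Z0 = {t0, t2}, add states with some successor in Z. Z1 = {t0, t1, t2}; Z2 = {t0, t1, t2, t5}; Z3 = {t0, t1, t2, t4, t5}; fixed.
Sat(EF recv) = {t0, t1, t2, t4, t5}
AF (EF recv): least fixpoint, start Z0 = {t0, t1, t2, t4, t5}, add states with every successor in Z. Already a fixed point.
Sat(AF (EF recv)) = {t0, t1, t2, t4, t5}
t5 ∈ Sat(AF (EF recv)) = {t0, t1, t2, t4, t5}, so the formula holds at t5.

Yes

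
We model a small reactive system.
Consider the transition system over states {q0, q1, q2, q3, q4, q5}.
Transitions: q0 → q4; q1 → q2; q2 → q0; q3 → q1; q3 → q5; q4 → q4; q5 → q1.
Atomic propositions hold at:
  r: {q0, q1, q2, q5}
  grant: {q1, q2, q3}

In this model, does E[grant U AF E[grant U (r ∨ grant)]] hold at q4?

Sat(r ∨ grant) = {q0, q1, q2, q3, q5}
E[grant U (r ∨ grant)]: least fixpoint, start Z0 = Sat((r ∨ grant)) = {q0, q1, q2, q3, q5}, add states in Sat(grant) with some successor in Z. Already a fixed point.
Sat(E[grant U (r ∨ grant)]) = {q0, q1, q2, q3, q5}
AF E[grant U (r ∨ grant)]: least fixpoint, start Z0 = {q0, q1, q2, q3, q5}, add states with every successor in Z. Already a fixed point.
Sat(AF E[grant U (r ∨ grant)]) = {q0, q1, q2, q3, q5}
E[grant U AF E[grant U (r ∨ grant)]]: least fixpoint, start Z0 = Sat(AF E[grant U (r ∨ grant)]) = {q0, q1, q2, q3, q5}, add states in Sat(grant) with some successor in Z. Already a fixed point.
Sat(E[grant U AF E[grant U (r ∨ grant)]]) = {q0, q1, q2, q3, q5}
q4 ∉ Sat(E[grant U AF E[grant U (r ∨ grant)]]) = {q0, q1, q2, q3, q5}, so the formula does not hold at q4.

No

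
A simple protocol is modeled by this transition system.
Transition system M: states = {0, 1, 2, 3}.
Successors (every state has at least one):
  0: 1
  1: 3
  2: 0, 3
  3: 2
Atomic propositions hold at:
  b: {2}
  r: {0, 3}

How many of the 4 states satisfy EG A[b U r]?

A[b U r]: least fixpoint, start Z0 = Sat(r) = {0, 3}, add states in Sat(b) with every successor in Z. Z1 = {0, 2, 3}; fixed.
Sat(A[b U r]) = {0, 2, 3}
EG A[b U r]: greatest fixpoint, start Z0 = {0, 2, 3}, keep only states in Sat with some successor in Z. Z1 = {2, 3}; fixed.
Sat(EG A[b U r]) = {2, 3}
|Sat(EG A[b U r])| = |{2, 3}| = 2.

2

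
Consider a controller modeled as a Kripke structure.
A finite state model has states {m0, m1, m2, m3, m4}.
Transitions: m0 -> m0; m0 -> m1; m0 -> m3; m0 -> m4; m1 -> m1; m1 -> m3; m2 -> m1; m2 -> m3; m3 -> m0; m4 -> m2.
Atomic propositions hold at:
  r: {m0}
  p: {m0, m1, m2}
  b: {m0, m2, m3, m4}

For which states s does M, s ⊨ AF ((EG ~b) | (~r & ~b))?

{m1}

Sat(~b) = {m1}
EG ~b: greatest fixpoint, start Z0 = {m1}, keep only states in Sat with some successor in Z. Already a fixed point.
Sat(EG ~b) = {m1}
Sat(~r) = {m1, m2, m3, m4}
Sat(~r & ~b) = {m1}
Sat((EG ~b) | (~r & ~b)) = {m1}
AF ((EG ~b) | (~r & ~b)): least fixpoint, start Z0 = {m1}, add states with every successor in Z. Already a fixed point.
Sat(AF ((EG ~b) | (~r & ~b))) = {m1}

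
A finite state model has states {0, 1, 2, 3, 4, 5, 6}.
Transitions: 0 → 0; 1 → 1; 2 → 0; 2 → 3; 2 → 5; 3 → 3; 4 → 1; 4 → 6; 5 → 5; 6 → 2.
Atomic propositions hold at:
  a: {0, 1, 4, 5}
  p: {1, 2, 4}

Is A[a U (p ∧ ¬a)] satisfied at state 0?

No

Sat(¬a) = {2, 3, 6}
Sat(p ∧ ¬a) = {2}
A[a U (p ∧ ¬a)]: least fixpoint, start Z0 = Sat((p ∧ ¬a)) = {2}, add states in Sat(a) with every successor in Z. Already a fixed point.
Sat(A[a U (p ∧ ¬a)]) = {2}
0 ∉ Sat(A[a U (p ∧ ¬a)]) = {2}, so the formula does not hold at 0.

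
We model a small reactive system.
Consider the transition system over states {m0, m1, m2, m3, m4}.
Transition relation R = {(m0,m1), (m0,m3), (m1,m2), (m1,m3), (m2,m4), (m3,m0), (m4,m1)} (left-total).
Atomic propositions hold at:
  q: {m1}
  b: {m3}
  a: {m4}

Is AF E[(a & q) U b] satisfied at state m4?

Sat(a & q) = ∅
E[(a & q) U b]: least fixpoint, start Z0 = Sat(b) = {m3}, add states in Sat(a & q) with some successor in Z. Already a fixed point.
Sat(E[(a & q) U b]) = {m3}
AF E[(a & q) U b]: least fixpoint, start Z0 = {m3}, add states with every successor in Z. Already a fixed point.
Sat(AF E[(a & q) U b]) = {m3}
m4 ∉ Sat(AF E[(a & q) U b]) = {m3}, so the formula does not hold at m4.

No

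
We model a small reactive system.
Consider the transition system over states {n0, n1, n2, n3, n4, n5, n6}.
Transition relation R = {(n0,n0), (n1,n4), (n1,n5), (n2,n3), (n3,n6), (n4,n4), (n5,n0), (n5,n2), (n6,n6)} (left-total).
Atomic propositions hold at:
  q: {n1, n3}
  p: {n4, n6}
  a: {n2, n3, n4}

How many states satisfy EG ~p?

3

Sat(~p) = {n0, n1, n2, n3, n5}
EG ~p: greatest fixpoint, start Z0 = {n0, n1, n2, n3, n5}, keep only states in Sat with some successor in Z. Z1 = {n0, n1, n2, n5}; Z2 = {n0, n1, n5}; fixed.
Sat(EG ~p) = {n0, n1, n5}
|Sat(EG ~p)| = |{n0, n1, n5}| = 3.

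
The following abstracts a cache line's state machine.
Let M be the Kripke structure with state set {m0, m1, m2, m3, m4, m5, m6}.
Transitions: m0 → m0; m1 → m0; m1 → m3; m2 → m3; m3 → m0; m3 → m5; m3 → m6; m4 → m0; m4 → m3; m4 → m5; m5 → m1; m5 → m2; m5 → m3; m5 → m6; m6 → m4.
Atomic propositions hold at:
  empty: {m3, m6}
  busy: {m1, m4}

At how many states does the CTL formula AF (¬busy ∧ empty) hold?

Sat(¬busy) = {m0, m2, m3, m5, m6}
Sat(¬busy ∧ empty) = {m3, m6}
AF (¬busy ∧ empty): least fixpoint, start Z0 = {m3, m6}, add states with every successor in Z. Z1 = {m2, m3, m6}; fixed.
Sat(AF (¬busy ∧ empty)) = {m2, m3, m6}
|Sat(AF (¬busy ∧ empty))| = |{m2, m3, m6}| = 3.

3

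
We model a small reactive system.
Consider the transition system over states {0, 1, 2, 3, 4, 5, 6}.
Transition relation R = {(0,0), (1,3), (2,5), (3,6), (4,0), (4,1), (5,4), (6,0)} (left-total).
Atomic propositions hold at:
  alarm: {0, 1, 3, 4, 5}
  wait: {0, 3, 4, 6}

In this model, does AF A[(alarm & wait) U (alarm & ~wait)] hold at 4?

No

Sat(alarm & wait) = {0, 3, 4}
Sat(~wait) = {1, 2, 5}
Sat(alarm & ~wait) = {1, 5}
A[(alarm & wait) U (alarm & ~wait)]: least fixpoint, start Z0 = Sat((alarm & ~wait)) = {1, 5}, add states in Sat(alarm & wait) with every successor in Z. Already a fixed point.
Sat(A[(alarm & wait) U (alarm & ~wait)]) = {1, 5}
AF A[(alarm & wait) U (alarm & ~wait)]: least fixpoint, start Z0 = {1, 5}, add states with every successor in Z. Z1 = {1, 2, 5}; fixed.
Sat(AF A[(alarm & wait) U (alarm & ~wait)]) = {1, 2, 5}
4 ∉ Sat(AF A[(alarm & wait) U (alarm & ~wait)]) = {1, 2, 5}, so the formula does not hold at 4.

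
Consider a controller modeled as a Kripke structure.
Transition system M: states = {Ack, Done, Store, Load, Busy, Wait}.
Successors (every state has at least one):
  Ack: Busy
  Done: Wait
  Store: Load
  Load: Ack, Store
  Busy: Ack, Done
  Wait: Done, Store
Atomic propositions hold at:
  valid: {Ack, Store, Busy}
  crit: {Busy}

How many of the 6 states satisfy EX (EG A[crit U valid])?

A[crit U valid]: least fixpoint, start Z0 = Sat(valid) = {Ack, Store, Busy}, add states in Sat(crit) with every successor in Z. Already a fixed point.
Sat(A[crit U valid]) = {Ack, Store, Busy}
EG A[crit U valid]: greatest fixpoint, start Z0 = {Ack, Store, Busy}, keep only states in Sat with some successor in Z. Z1 = {Ack, Busy}; fixed.
Sat(EG A[crit U valid]) = {Ack, Busy}
Sat(EX (EG A[crit U valid])) = {s : some successor in {Ack, Busy}} = {Ack, Load, Busy}
|Sat(EX (EG A[crit U valid]))| = |{Ack, Load, Busy}| = 3.

3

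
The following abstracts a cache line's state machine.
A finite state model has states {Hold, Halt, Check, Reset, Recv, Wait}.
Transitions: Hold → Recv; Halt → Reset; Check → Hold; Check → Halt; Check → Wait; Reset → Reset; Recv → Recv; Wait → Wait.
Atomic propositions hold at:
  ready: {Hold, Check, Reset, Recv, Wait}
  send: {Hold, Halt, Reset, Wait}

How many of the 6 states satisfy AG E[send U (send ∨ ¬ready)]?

3

Sat(¬ready) = {Halt}
Sat(send ∨ ¬ready) = {Hold, Halt, Reset, Wait}
E[send U (send ∨ ¬ready)]: least fixpoint, start Z0 = Sat((send ∨ ¬ready)) = {Hold, Halt, Reset, Wait}, add states in Sat(send) with some successor in Z. Already a fixed point.
Sat(E[send U (send ∨ ¬ready)]) = {Hold, Halt, Reset, Wait}
AG E[send U (send ∨ ¬ready)]: greatest fixpoint, start Z0 = {Hold, Halt, Reset, Wait}, keep only states in Sat with every successor in Z. Z1 = {Halt, Reset, Wait}; fixed.
Sat(AG E[send U (send ∨ ¬ready)]) = {Halt, Reset, Wait}
|Sat(AG E[send U (send ∨ ¬ready)])| = |{Halt, Reset, Wait}| = 3.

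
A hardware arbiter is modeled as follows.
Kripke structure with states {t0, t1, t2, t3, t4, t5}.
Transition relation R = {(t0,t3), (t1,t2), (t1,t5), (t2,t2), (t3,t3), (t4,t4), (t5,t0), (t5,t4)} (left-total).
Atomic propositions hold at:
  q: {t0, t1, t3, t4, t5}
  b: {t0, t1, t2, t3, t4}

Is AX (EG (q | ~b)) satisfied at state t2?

No

Sat(~b) = {t5}
Sat(q | ~b) = {t0, t1, t3, t4, t5}
EG (q | ~b): greatest fixpoint, start Z0 = {t0, t1, t3, t4, t5}, keep only states in Sat with some successor in Z. Already a fixed point.
Sat(EG (q | ~b)) = {t0, t1, t3, t4, t5}
Sat(AX (EG (q | ~b))) = {s : every successor in {t0, t1, t3, t4, t5}} = {t0, t3, t4, t5}
t2 ∉ Sat(AX (EG (q | ~b))) = {t0, t3, t4, t5}, so the formula does not hold at t2.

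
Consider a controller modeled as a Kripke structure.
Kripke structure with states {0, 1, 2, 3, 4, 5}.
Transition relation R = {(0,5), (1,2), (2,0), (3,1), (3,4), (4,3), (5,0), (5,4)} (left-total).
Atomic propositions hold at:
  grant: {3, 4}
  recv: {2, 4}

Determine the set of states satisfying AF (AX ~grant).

{0, 1, 2}

Sat(~grant) = {0, 1, 2, 5}
Sat(AX ~grant) = {s : every successor in {0, 1, 2, 5}} = {0, 1, 2}
AF (AX ~grant): least fixpoint, start Z0 = {0, 1, 2}, add states with every successor in Z. Already a fixed point.
Sat(AF (AX ~grant)) = {0, 1, 2}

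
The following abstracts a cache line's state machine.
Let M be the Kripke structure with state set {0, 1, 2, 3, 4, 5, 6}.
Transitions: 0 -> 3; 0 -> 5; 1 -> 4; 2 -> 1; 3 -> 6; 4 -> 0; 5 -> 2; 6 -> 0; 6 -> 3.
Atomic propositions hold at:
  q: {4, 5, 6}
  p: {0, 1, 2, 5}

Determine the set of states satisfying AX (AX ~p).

{2}

Sat(~p) = {3, 4, 6}
Sat(AX ~p) = {s : every successor in {3, 4, 6}} = {1, 3}
Sat(AX (AX ~p)) = {s : every successor in {1, 3}} = {2}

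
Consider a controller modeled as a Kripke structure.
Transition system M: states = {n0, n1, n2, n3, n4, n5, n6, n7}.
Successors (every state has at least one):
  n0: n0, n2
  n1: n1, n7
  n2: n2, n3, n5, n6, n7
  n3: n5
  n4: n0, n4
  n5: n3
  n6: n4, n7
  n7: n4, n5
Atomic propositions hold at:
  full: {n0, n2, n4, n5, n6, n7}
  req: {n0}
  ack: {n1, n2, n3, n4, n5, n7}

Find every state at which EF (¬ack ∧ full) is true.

{n0, n1, n2, n4, n6, n7}

Sat(¬ack) = {n0, n6}
Sat(¬ack ∧ full) = {n0, n6}
EF (¬ack ∧ full): least fixpoint, start Z0 = {n0, n6}, add states with some successor in Z. Z1 = {n0, n2, n4, n6}; Z2 = {n0, n2, n4, n6, n7}; Z3 = {n0, n1, n2, n4, n6, n7}; fixed.
Sat(EF (¬ack ∧ full)) = {n0, n1, n2, n4, n6, n7}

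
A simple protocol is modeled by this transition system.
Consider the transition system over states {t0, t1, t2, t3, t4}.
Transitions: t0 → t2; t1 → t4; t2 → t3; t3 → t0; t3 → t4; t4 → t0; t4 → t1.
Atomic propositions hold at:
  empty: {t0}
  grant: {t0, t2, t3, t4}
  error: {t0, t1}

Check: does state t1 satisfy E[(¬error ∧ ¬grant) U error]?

Yes

Sat(¬error) = {t2, t3, t4}
Sat(¬grant) = {t1}
Sat(¬error ∧ ¬grant) = ∅
E[(¬error ∧ ¬grant) U error]: least fixpoint, start Z0 = Sat(error) = {t0, t1}, add states in Sat(¬error ∧ ¬grant) with some successor in Z. Already a fixed point.
Sat(E[(¬error ∧ ¬grant) U error]) = {t0, t1}
t1 ∈ Sat(E[(¬error ∧ ¬grant) U error]) = {t0, t1}, so the formula holds at t1.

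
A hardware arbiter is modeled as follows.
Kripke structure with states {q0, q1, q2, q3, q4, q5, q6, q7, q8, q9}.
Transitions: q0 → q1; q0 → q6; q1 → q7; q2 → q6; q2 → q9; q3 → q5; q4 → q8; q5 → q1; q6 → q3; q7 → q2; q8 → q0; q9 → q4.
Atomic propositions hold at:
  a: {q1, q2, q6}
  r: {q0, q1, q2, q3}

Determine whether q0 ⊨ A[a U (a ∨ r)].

Yes

Sat(a ∨ r) = {q0, q1, q2, q3, q6}
A[a U (a ∨ r)]: least fixpoint, start Z0 = Sat((a ∨ r)) = {q0, q1, q2, q3, q6}, add states in Sat(a) with every successor in Z. Already a fixed point.
Sat(A[a U (a ∨ r)]) = {q0, q1, q2, q3, q6}
q0 ∈ Sat(A[a U (a ∨ r)]) = {q0, q1, q2, q3, q6}, so the formula holds at q0.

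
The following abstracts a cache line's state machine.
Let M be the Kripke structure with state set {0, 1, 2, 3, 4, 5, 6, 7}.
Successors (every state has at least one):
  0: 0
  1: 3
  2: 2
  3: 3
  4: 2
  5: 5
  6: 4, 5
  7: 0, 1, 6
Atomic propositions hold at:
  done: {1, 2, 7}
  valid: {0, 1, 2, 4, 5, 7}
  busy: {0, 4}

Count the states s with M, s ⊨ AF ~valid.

Sat(~valid) = {3, 6}
AF ~valid: least fixpoint, start Z0 = {3, 6}, add states with every successor in Z. Z1 = {1, 3, 6}; fixed.
Sat(AF ~valid) = {1, 3, 6}
|Sat(AF ~valid)| = |{1, 3, 6}| = 3.

3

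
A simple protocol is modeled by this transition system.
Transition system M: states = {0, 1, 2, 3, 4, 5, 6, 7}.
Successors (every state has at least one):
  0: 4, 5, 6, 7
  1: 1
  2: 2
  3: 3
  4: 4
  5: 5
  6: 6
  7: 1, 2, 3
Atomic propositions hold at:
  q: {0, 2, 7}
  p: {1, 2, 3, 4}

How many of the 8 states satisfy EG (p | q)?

6

Sat(p | q) = {0, 1, 2, 3, 4, 7}
EG (p | q): greatest fixpoint, start Z0 = {0, 1, 2, 3, 4, 7}, keep only states in Sat with some successor in Z. Already a fixed point.
Sat(EG (p | q)) = {0, 1, 2, 3, 4, 7}
|Sat(EG (p | q))| = |{0, 1, 2, 3, 4, 7}| = 6.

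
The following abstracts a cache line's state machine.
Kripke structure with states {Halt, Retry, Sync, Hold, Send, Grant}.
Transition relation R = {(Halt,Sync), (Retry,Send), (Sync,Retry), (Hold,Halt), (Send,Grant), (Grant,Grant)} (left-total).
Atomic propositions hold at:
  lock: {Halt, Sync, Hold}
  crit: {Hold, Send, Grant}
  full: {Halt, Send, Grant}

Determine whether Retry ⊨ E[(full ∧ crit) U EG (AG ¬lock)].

Yes

Sat(full ∧ crit) = {Send, Grant}
Sat(¬lock) = {Retry, Send, Grant}
AG ¬lock: greatest fixpoint, start Z0 = {Retry, Send, Grant}, keep only states in Sat with every successor in Z. Already a fixed point.
Sat(AG ¬lock) = {Retry, Send, Grant}
EG (AG ¬lock): greatest fixpoint, start Z0 = {Retry, Send, Grant}, keep only states in Sat with some successor in Z. Already a fixed point.
Sat(EG (AG ¬lock)) = {Retry, Send, Grant}
E[(full ∧ crit) U EG (AG ¬lock)]: least fixpoint, start Z0 = Sat(EG (AG ¬lock)) = {Retry, Send, Grant}, add states in Sat(full ∧ crit) with some successor in Z. Already a fixed point.
Sat(E[(full ∧ crit) U EG (AG ¬lock)]) = {Retry, Send, Grant}
Retry ∈ Sat(E[(full ∧ crit) U EG (AG ¬lock)]) = {Retry, Send, Grant}, so the formula holds at Retry.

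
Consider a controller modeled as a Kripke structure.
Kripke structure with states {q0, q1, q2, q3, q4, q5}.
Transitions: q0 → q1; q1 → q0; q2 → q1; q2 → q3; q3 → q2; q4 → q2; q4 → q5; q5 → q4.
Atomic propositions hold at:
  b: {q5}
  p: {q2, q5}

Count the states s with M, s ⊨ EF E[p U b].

2

E[p U b]: least fixpoint, start Z0 = Sat(b) = {q5}, add states in Sat(p) with some successor in Z. Already a fixed point.
Sat(E[p U b]) = {q5}
EF E[p U b]: least fixpoint, start Z0 = {q5}, add states with some successor in Z. Z1 = {q4, q5}; fixed.
Sat(EF E[p U b]) = {q4, q5}
|Sat(EF E[p U b])| = |{q4, q5}| = 2.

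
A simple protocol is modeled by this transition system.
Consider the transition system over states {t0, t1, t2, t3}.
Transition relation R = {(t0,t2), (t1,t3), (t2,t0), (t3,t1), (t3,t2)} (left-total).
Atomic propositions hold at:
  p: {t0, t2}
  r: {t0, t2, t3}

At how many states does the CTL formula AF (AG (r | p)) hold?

2

Sat(r | p) = {t0, t2, t3}
AG (r | p): greatest fixpoint, start Z0 = {t0, t2, t3}, keep only states in Sat with every successor in Z. Z1 = {t0, t2}; fixed.
Sat(AG (r | p)) = {t0, t2}
AF (AG (r | p)): least fixpoint, start Z0 = {t0, t2}, add states with every successor in Z. Already a fixed point.
Sat(AF (AG (r | p))) = {t0, t2}
|Sat(AF (AG (r | p)))| = |{t0, t2}| = 2.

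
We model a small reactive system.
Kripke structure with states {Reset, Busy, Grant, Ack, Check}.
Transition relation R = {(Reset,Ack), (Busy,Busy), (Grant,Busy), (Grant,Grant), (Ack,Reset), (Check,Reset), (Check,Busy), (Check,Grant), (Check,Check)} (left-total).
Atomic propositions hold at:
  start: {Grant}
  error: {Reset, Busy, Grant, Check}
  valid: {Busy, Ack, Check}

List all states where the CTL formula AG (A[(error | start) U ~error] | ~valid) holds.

{Reset, Ack}

Sat(error | start) = {Reset, Busy, Grant, Check}
Sat(~error) = {Ack}
A[(error | start) U ~error]: least fixpoint, start Z0 = Sat(~error) = {Ack}, add states in Sat(error | start) with every successor in Z. Z1 = {Reset, Ack}; fixed.
Sat(A[(error | start) U ~error]) = {Reset, Ack}
Sat(~valid) = {Reset, Grant}
Sat(A[(error | start) U ~error] | ~valid) = {Reset, Grant, Ack}
AG (A[(error | start) U ~error] | ~valid): greatest fixpoint, start Z0 = {Reset, Grant, Ack}, keep only states in Sat with every successor in Z. Z1 = {Reset, Ack}; fixed.
Sat(AG (A[(error | start) U ~error] | ~valid)) = {Reset, Ack}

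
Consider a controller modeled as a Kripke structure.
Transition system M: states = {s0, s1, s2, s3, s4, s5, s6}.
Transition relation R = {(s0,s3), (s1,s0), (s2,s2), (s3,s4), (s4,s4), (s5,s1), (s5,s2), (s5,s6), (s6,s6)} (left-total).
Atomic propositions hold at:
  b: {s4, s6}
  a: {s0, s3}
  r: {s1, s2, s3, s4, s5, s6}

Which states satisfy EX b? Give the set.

{s3, s4, s5, s6}

Sat(EX b) = {s : some successor in {s4, s6}} = {s3, s4, s5, s6}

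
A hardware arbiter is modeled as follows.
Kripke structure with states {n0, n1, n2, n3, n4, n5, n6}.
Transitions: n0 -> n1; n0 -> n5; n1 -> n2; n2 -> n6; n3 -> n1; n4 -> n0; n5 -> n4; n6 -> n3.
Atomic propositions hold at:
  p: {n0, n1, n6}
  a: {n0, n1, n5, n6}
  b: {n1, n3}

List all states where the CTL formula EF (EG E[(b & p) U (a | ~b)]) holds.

Sat(b & p) = {n1}
Sat(~b) = {n0, n2, n4, n5, n6}
Sat(a | ~b) = {n0, n1, n2, n4, n5, n6}
E[(b & p) U (a | ~b)]: least fixpoint, start Z0 = Sat((a | ~b)) = {n0, n1, n2, n4, n5, n6}, add states in Sat(b & p) with some successor in Z. Already a fixed point.
Sat(E[(b & p) U (a | ~b)]) = {n0, n1, n2, n4, n5, n6}
EG E[(b & p) U (a | ~b)]: greatest fixpoint, start Z0 = {n0, n1, n2, n4, n5, n6}, keep only states in Sat with some successor in Z. Z1 = {n0, n1, n2, n4, n5}; Z2 = {n0, n1, n4, n5}; Z3 = {n0, n4, n5}; fixed.
Sat(EG E[(b & p) U (a | ~b)]) = {n0, n4, n5}
EF (EG E[(b & p) U (a | ~b)]): least fixpoint, start Z0 = {n0, n4, n5}, add states with some successor in Z. Already a fixed point.
Sat(EF (EG E[(b & p) U (a | ~b)])) = {n0, n4, n5}

{n0, n4, n5}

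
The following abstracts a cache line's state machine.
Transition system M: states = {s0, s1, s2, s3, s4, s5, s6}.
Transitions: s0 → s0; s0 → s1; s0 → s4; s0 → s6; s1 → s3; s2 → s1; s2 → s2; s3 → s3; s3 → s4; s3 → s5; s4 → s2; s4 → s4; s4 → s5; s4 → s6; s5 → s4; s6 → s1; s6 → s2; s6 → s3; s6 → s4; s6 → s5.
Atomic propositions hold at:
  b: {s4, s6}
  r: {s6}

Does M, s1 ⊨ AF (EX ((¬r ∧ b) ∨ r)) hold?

Yes

Sat(¬r) = {s0, s1, s2, s3, s4, s5}
Sat(¬r ∧ b) = {s4}
Sat((¬r ∧ b) ∨ r) = {s4, s6}
Sat(EX ((¬r ∧ b) ∨ r)) = {s : some successor in {s4, s6}} = {s0, s3, s4, s5, s6}
AF (EX ((¬r ∧ b) ∨ r)): least fixpoint, start Z0 = {s0, s3, s4, s5, s6}, add states with every successor in Z. Z1 = {s0, s1, s3, s4, s5, s6}; fixed.
Sat(AF (EX ((¬r ∧ b) ∨ r))) = {s0, s1, s3, s4, s5, s6}
s1 ∈ Sat(AF (EX ((¬r ∧ b) ∨ r))) = {s0, s1, s3, s4, s5, s6}, so the formula holds at s1.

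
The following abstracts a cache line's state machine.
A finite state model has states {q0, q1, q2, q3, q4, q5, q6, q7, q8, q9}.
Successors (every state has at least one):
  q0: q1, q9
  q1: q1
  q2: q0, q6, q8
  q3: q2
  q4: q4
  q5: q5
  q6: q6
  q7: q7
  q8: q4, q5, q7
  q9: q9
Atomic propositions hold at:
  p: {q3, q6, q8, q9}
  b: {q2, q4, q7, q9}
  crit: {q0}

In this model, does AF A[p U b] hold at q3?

Yes

A[p U b]: least fixpoint, start Z0 = Sat(b) = {q2, q4, q7, q9}, add states in Sat(p) with every successor in Z. Z1 = {q2, q3, q4, q7, q9}; fixed.
Sat(A[p U b]) = {q2, q3, q4, q7, q9}
AF A[p U b]: least fixpoint, start Z0 = {q2, q3, q4, q7, q9}, add states with every successor in Z. Already a fixed point.
Sat(AF A[p U b]) = {q2, q3, q4, q7, q9}
q3 ∈ Sat(AF A[p U b]) = {q2, q3, q4, q7, q9}, so the formula holds at q3.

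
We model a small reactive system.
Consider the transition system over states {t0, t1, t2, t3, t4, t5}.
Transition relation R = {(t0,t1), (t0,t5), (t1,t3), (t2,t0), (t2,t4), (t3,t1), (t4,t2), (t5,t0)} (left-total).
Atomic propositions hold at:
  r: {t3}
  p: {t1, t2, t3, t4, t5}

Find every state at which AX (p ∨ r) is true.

{t0, t1, t3, t4}

Sat(p ∨ r) = {t1, t2, t3, t4, t5}
Sat(AX (p ∨ r)) = {s : every successor in {t1, t2, t3, t4, t5}} = {t0, t1, t3, t4}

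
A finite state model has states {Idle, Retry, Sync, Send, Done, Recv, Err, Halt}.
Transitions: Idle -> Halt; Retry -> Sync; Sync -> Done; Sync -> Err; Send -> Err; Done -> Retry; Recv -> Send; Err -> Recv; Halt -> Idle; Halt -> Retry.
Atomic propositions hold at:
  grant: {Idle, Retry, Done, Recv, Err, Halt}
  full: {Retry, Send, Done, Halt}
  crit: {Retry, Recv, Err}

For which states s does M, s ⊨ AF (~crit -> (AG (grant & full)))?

{Retry, Sync, Send, Done, Recv, Err}

Sat(~crit) = {Idle, Sync, Send, Done, Halt}
Sat(grant & full) = {Retry, Done, Halt}
AG (grant & full): greatest fixpoint, start Z0 = {Retry, Done, Halt}, keep only states in Sat with every successor in Z. Z1 = {Done}; Z2 = ∅; fixed.
Sat(AG (grant & full)) = ∅
Sat(~crit -> (AG (grant & full))) = {Retry, Recv, Err}
AF (~crit -> (AG (grant & full))): least fixpoint, start Z0 = {Retry, Recv, Err}, add states with every successor in Z. Z1 = {Retry, Send, Done, Recv, Err}; Z2 = {Retry, Sync, Send, Done, Recv, Err}; fixed.
Sat(AF (~crit -> (AG (grant & full)))) = {Retry, Sync, Send, Done, Recv, Err}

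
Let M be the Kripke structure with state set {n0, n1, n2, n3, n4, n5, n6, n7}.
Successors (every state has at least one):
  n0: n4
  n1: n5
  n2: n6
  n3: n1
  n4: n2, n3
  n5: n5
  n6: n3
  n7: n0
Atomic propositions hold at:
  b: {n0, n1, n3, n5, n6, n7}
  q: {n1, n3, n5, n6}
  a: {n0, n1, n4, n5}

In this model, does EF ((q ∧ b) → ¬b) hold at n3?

No

Sat(q ∧ b) = {n1, n3, n5, n6}
Sat(¬b) = {n2, n4}
Sat((q ∧ b) → ¬b) = {n0, n2, n4, n7}
EF ((q ∧ b) → ¬b): least fixpoint, start Z0 = {n0, n2, n4, n7}, add states with some successor in Z. Already a fixed point.
Sat(EF ((q ∧ b) → ¬b)) = {n0, n2, n4, n7}
n3 ∉ Sat(EF ((q ∧ b) → ¬b)) = {n0, n2, n4, n7}, so the formula does not hold at n3.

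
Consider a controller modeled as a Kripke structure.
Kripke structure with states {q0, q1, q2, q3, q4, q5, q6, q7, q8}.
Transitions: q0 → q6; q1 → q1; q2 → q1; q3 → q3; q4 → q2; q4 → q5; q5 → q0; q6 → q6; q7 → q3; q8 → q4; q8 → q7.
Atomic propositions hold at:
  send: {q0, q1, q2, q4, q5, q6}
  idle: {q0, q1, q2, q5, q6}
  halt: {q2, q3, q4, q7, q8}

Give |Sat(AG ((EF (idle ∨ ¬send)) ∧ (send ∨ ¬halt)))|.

Sat(¬send) = {q3, q7, q8}
Sat(idle ∨ ¬send) = {q0, q1, q2, q3, q5, q6, q7, q8}
EF (idle ∨ ¬send): least fixpoint, start Z0 = {q0, q1, q2, q3, q5, q6, q7, q8}, add states with some successor in Z. Z1 = {q0, q1, q2, q3, q4, q5, q6, q7, q8}; fixed.
Sat(EF (idle ∨ ¬send)) = {q0, q1, q2, q3, q4, q5, q6, q7, q8}
Sat(¬halt) = {q0, q1, q5, q6}
Sat(send ∨ ¬halt) = {q0, q1, q2, q4, q5, q6}
Sat((EF (idle ∨ ¬send)) ∧ (send ∨ ¬halt)) = {q0, q1, q2, q4, q5, q6}
AG ((EF (idle ∨ ¬send)) ∧ (send ∨ ¬halt)): greatest fixpoint, start Z0 = {q0, q1, q2, q4, q5, q6}, keep only states in Sat with every successor in Z. Already a fixed point.
Sat(AG ((EF (idle ∨ ¬send)) ∧ (send ∨ ¬halt))) = {q0, q1, q2, q4, q5, q6}
|Sat(AG ((EF (idle ∨ ¬send)) ∧ (send ∨ ¬halt)))| = |{q0, q1, q2, q4, q5, q6}| = 6.

6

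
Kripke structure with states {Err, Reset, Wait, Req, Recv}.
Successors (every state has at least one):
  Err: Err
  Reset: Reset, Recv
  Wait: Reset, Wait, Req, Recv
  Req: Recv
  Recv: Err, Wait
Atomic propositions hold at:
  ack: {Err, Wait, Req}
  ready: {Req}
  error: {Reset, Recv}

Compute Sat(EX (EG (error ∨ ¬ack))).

Sat(¬ack) = {Reset, Recv}
Sat(error ∨ ¬ack) = {Reset, Recv}
EG (error ∨ ¬ack): greatest fixpoint, start Z0 = {Reset, Recv}, keep only states in Sat with some successor in Z. Z1 = {Reset}; fixed.
Sat(EG (error ∨ ¬ack)) = {Reset}
Sat(EX (EG (error ∨ ¬ack))) = {s : some successor in {Reset}} = {Reset, Wait}

{Reset, Wait}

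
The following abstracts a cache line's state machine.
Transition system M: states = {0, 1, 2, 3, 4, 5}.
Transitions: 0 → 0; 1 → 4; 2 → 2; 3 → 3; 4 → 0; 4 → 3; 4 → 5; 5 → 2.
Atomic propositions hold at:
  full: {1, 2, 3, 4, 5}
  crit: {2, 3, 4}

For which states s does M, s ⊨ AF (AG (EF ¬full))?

Sat(¬full) = {0}
EF ¬full: least fixpoint, start Z0 = {0}, add states with some successor in Z. Z1 = {0, 4}; Z2 = {0, 1, 4}; fixed.
Sat(EF ¬full) = {0, 1, 4}
AG (EF ¬full): greatest fixpoint, start Z0 = {0, 1, 4}, keep only states in Sat with every successor in Z. Z1 = {0, 1}; Z2 = {0}; fixed.
Sat(AG (EF ¬full)) = {0}
AF (AG (EF ¬full)): least fixpoint, start Z0 = {0}, add states with every successor in Z. Already a fixed point.
Sat(AF (AG (EF ¬full))) = {0}

{0}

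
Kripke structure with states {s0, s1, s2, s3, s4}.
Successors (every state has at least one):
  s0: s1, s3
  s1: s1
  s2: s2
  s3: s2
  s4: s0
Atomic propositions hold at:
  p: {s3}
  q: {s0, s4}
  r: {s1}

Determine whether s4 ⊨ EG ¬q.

Sat(¬q) = {s1, s2, s3}
EG ¬q: greatest fixpoint, start Z0 = {s1, s2, s3}, keep only states in Sat with some successor in Z. Already a fixed point.
Sat(EG ¬q) = {s1, s2, s3}
s4 ∉ Sat(EG ¬q) = {s1, s2, s3}, so the formula does not hold at s4.

No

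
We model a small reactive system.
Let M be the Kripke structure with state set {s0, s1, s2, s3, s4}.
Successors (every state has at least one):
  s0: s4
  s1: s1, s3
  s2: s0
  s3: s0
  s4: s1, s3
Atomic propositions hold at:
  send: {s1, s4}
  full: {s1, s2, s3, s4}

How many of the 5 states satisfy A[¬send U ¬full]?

Sat(¬send) = {s0, s2, s3}
Sat(¬full) = {s0}
A[¬send U ¬full]: least fixpoint, start Z0 = Sat(¬full) = {s0}, add states in Sat(¬send) with every successor in Z. Z1 = {s0, s2, s3}; fixed.
Sat(A[¬send U ¬full]) = {s0, s2, s3}
|Sat(A[¬send U ¬full])| = |{s0, s2, s3}| = 3.

3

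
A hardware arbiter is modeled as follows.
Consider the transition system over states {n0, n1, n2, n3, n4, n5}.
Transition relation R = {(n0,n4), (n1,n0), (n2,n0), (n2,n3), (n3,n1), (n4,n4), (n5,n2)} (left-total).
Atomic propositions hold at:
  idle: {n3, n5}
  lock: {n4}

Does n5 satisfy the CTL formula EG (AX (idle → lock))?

Sat(idle → lock) = {n0, n1, n2, n4}
Sat(AX (idle → lock)) = {s : every successor in {n0, n1, n2, n4}} = {n0, n1, n3, n4, n5}
EG (AX (idle → lock)): greatest fixpoint, start Z0 = {n0, n1, n3, n4, n5}, keep only states in Sat with some successor in Z. Z1 = {n0, n1, n3, n4}; fixed.
Sat(EG (AX (idle → lock))) = {n0, n1, n3, n4}
n5 ∉ Sat(EG (AX (idle → lock))) = {n0, n1, n3, n4}, so the formula does not hold at n5.

No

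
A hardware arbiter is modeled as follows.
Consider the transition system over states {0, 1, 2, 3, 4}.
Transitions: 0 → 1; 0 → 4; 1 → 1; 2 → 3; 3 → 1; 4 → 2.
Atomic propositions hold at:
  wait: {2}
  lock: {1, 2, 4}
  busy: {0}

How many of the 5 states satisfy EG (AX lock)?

Sat(AX lock) = {s : every successor in {1, 2, 4}} = {0, 1, 3, 4}
EG (AX lock): greatest fixpoint, start Z0 = {0, 1, 3, 4}, keep only states in Sat with some successor in Z. Z1 = {0, 1, 3}; fixed.
Sat(EG (AX lock)) = {0, 1, 3}
|Sat(EG (AX lock))| = |{0, 1, 3}| = 3.

3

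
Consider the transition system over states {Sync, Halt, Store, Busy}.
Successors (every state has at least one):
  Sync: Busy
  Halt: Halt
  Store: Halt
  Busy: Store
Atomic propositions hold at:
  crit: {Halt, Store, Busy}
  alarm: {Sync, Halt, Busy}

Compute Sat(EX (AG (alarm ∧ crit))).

{Halt, Store}

Sat(alarm ∧ crit) = {Halt, Busy}
AG (alarm ∧ crit): greatest fixpoint, start Z0 = {Halt, Busy}, keep only states in Sat with every successor in Z. Z1 = {Halt}; fixed.
Sat(AG (alarm ∧ crit)) = {Halt}
Sat(EX (AG (alarm ∧ crit))) = {s : some successor in {Halt}} = {Halt, Store}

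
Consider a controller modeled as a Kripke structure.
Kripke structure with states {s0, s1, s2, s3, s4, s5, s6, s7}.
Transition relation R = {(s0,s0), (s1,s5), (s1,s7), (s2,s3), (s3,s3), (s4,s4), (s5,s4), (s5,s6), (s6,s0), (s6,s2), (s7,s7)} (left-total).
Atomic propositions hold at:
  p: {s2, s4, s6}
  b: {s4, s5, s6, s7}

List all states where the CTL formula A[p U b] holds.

{s4, s5, s6, s7}

A[p U b]: least fixpoint, start Z0 = Sat(b) = {s4, s5, s6, s7}, add states in Sat(p) with every successor in Z. Already a fixed point.
Sat(A[p U b]) = {s4, s5, s6, s7}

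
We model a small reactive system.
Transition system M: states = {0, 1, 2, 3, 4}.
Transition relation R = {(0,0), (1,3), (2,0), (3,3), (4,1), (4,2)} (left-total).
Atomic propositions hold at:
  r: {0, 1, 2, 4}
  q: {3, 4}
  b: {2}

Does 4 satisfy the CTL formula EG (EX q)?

No

Sat(EX q) = {s : some successor in {3, 4}} = {1, 3}
EG (EX q): greatest fixpoint, start Z0 = {1, 3}, keep only states in Sat with some successor in Z. Already a fixed point.
Sat(EG (EX q)) = {1, 3}
4 ∉ Sat(EG (EX q)) = {1, 3}, so the formula does not hold at 4.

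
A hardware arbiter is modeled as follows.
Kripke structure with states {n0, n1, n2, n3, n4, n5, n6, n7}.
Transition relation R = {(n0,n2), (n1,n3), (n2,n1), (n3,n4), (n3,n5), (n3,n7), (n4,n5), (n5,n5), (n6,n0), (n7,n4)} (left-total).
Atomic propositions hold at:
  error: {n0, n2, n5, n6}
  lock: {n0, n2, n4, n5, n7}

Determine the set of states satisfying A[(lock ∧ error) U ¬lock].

Sat(lock ∧ error) = {n0, n2, n5}
Sat(¬lock) = {n1, n3, n6}
A[(lock ∧ error) U ¬lock]: least fixpoint, start Z0 = Sat(¬lock) = {n1, n3, n6}, add states in Sat(lock ∧ error) with every successor in Z. Z1 = {n1, n2, n3, n6}; Z2 = {n0, n1, n2, n3, n6}; fixed.
Sat(A[(lock ∧ error) U ¬lock]) = {n0, n1, n2, n3, n6}

{n0, n1, n2, n3, n6}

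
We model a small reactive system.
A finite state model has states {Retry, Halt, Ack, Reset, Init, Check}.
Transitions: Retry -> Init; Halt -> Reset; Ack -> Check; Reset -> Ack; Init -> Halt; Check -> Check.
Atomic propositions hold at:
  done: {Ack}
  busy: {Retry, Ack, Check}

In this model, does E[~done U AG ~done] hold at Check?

Yes

Sat(~done) = {Retry, Halt, Reset, Init, Check}
AG ~done: greatest fixpoint, start Z0 = {Retry, Halt, Reset, Init, Check}, keep only states in Sat with every successor in Z. Z1 = {Retry, Halt, Init, Check}; Z2 = {Retry, Init, Check}; Z3 = {Retry, Check}; Z4 = {Check}; fixed.
Sat(AG ~done) = {Check}
E[~done U AG ~done]: least fixpoint, start Z0 = Sat(AG ~done) = {Check}, add states in Sat(~done) with some successor in Z. Already a fixed point.
Sat(E[~done U AG ~done]) = {Check}
Check ∈ Sat(E[~done U AG ~done]) = {Check}, so the formula holds at Check.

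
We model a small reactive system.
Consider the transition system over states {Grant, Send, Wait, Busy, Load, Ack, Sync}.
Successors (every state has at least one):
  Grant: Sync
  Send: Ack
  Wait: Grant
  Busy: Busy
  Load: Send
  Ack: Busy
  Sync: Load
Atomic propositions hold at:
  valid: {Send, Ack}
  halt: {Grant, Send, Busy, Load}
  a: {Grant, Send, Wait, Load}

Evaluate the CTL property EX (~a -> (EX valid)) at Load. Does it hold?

Sat(~a) = {Busy, Ack, Sync}
Sat(EX valid) = {s : some successor in {Send, Ack}} = {Send, Load}
Sat(~a -> (EX valid)) = {Grant, Send, Wait, Load}
Sat(EX (~a -> (EX valid))) = {s : some successor in {Grant, Send, Wait, Load}} = {Wait, Load, Sync}
Load ∈ Sat(EX (~a -> (EX valid))) = {Wait, Load, Sync}, so the formula holds at Load.

Yes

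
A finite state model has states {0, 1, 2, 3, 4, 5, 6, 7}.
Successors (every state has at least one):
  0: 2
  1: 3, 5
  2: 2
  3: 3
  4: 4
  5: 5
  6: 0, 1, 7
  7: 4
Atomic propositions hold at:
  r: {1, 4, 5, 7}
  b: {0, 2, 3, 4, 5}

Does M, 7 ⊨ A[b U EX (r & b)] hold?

Sat(r & b) = {4, 5}
Sat(EX (r & b)) = {s : some successor in {4, 5}} = {1, 4, 5, 7}
A[b U EX (r & b)]: least fixpoint, start Z0 = Sat(EX (r & b)) = {1, 4, 5, 7}, add states in Sat(b) with every successor in Z. Already a fixed point.
Sat(A[b U EX (r & b)]) = {1, 4, 5, 7}
7 ∈ Sat(A[b U EX (r & b)]) = {1, 4, 5, 7}, so the formula holds at 7.

Yes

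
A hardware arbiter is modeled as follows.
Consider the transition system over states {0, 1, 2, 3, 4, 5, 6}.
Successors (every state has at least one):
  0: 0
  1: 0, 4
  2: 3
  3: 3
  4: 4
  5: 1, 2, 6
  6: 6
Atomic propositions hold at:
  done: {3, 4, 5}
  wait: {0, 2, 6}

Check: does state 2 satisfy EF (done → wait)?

Sat(done → wait) = {0, 1, 2, 6}
EF (done → wait): least fixpoint, start Z0 = {0, 1, 2, 6}, add states with some successor in Z. Z1 = {0, 1, 2, 5, 6}; fixed.
Sat(EF (done → wait)) = {0, 1, 2, 5, 6}
2 ∈ Sat(EF (done → wait)) = {0, 1, 2, 5, 6}, so the formula holds at 2.

Yes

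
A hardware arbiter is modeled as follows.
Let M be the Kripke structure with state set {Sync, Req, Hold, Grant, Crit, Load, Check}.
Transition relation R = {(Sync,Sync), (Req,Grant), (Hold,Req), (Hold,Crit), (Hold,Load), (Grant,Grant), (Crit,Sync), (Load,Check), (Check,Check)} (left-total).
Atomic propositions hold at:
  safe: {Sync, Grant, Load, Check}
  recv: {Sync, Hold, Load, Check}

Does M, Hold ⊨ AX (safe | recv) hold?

Sat(safe | recv) = {Sync, Hold, Grant, Load, Check}
Sat(AX (safe | recv)) = {s : every successor in {Sync, Hold, Grant, Load, Check}} = {Sync, Req, Grant, Crit, Load, Check}
Hold ∉ Sat(AX (safe | recv)) = {Sync, Req, Grant, Crit, Load, Check}, so the formula does not hold at Hold.

No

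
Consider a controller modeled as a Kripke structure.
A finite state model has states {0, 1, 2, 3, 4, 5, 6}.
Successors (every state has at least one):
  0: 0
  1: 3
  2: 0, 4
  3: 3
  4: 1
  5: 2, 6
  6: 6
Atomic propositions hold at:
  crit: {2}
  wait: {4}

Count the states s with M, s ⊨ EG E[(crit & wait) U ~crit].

Sat(crit & wait) = ∅
Sat(~crit) = {0, 1, 3, 4, 5, 6}
E[(crit & wait) U ~crit]: least fixpoint, start Z0 = Sat(~crit) = {0, 1, 3, 4, 5, 6}, add states in Sat(crit & wait) with some successor in Z. Already a fixed point.
Sat(E[(crit & wait) U ~crit]) = {0, 1, 3, 4, 5, 6}
EG E[(crit & wait) U ~crit]: greatest fixpoint, start Z0 = {0, 1, 3, 4, 5, 6}, keep only states in Sat with some successor in Z. Already a fixed point.
Sat(EG E[(crit & wait) U ~crit]) = {0, 1, 3, 4, 5, 6}
|Sat(EG E[(crit & wait) U ~crit])| = |{0, 1, 3, 4, 5, 6}| = 6.

6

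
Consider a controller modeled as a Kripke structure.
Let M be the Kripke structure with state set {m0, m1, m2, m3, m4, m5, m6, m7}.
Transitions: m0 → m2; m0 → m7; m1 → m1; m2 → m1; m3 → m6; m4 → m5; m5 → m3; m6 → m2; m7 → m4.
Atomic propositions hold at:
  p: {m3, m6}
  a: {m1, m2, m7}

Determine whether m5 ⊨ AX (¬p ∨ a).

Sat(¬p) = {m0, m1, m2, m4, m5, m7}
Sat(¬p ∨ a) = {m0, m1, m2, m4, m5, m7}
Sat(AX (¬p ∨ a)) = {s : every successor in {m0, m1, m2, m4, m5, m7}} = {m0, m1, m2, m4, m6, m7}
m5 ∉ Sat(AX (¬p ∨ a)) = {m0, m1, m2, m4, m6, m7}, so the formula does not hold at m5.

No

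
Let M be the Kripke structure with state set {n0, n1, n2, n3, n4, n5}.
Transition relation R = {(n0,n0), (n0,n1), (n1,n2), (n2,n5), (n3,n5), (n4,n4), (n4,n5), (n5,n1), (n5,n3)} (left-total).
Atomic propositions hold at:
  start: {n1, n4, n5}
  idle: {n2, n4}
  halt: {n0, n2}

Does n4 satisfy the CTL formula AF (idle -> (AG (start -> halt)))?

No

Sat(start -> halt) = {n0, n2, n3}
AG (start -> halt): greatest fixpoint, start Z0 = {n0, n2, n3}, keep only states in Sat with every successor in Z. Z1 = ∅; fixed.
Sat(AG (start -> halt)) = ∅
Sat(idle -> (AG (start -> halt))) = {n0, n1, n3, n5}
AF (idle -> (AG (start -> halt))): least fixpoint, start Z0 = {n0, n1, n3, n5}, add states with every successor in Z. Z1 = {n0, n1, n2, n3, n5}; fixed.
Sat(AF (idle -> (AG (start -> halt)))) = {n0, n1, n2, n3, n5}
n4 ∉ Sat(AF (idle -> (AG (start -> halt)))) = {n0, n1, n2, n3, n5}, so the formula does not hold at n4.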